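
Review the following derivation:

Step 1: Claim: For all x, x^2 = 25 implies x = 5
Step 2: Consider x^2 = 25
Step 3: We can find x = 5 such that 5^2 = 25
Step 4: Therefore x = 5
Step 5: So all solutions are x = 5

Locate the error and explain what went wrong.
Step 4: Therefore x = 5

Step 4 incorrectly concludes that x = 5 is the only solution. The proof shows that x = 5 is A solution (existence), but does not show it is the ONLY solution (uniqueness). In fact, x = -5 is also a solution since (-5)^2 = 25. Finding one solution doesn't prove there are no others.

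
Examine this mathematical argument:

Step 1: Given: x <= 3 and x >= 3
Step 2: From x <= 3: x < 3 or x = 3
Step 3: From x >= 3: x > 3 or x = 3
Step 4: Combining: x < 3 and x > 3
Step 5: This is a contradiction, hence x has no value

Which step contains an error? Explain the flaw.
Step 4: Combining: x < 3 and x > 3

Step 4 incorrectly combines the conditions. From x <= 3 and x >= 3, the intersection is x = 3. The error treats the 'or' cases as 'and' requirements. The correct conclusion is that x = 3 is the unique solution, not that no solution exists.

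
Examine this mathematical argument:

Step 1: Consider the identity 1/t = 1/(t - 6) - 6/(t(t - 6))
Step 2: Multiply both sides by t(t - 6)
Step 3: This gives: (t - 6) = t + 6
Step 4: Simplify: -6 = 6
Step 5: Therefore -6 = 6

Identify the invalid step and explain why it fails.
Step 3: This gives: (t - 6) = t + 6

Step 3 makes a sign error when clearing denominators. Multiplying -6/(t(t - 6)) by t(t - 6) gives -6, not +6. The correct result is (t - 6) = t - 6, which is trivially true, not (t - 6) = t + 6. (Step 1 is a valid identity: 1/(t - 6) - 6/(t(t - 6)) = (t - 6)/(t(t - 6)) = 1/t.)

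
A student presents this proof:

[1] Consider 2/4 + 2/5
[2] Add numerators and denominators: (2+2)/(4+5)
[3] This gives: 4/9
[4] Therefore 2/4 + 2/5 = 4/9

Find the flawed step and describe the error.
Step 2: Add numerators and denominators: (2+2)/(4+5)

Step 2 incorrectly adds fractions by separately adding numerators and denominators. This is wrong. The correct method requires a common denominator: 2/4 + 2/5 = (2×5 + 2×4)/(4×5) = 18/20 = 9/10. The method used gives 4/9, which is different.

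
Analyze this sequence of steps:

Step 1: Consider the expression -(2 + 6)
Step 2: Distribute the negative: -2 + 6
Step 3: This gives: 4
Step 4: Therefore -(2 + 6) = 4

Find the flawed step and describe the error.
Step 2: Distribute the negative: -2 + 6

Step 2 incorrectly distributes the negative sign. The correct distribution is -(2 + 6) = -2 - 6 = -8. The negative must be applied to both terms, not just the first. The error treats -(2 + 6) as -2 + 6, which equals 4 instead of -8.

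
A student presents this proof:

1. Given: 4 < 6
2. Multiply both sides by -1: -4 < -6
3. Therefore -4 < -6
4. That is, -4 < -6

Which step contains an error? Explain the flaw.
Step 2: Multiply both sides by -1: -4 < -6

Step 2 multiplies both sides by -1 but fails to reverse the inequality sign. When multiplying (or dividing) an inequality by a negative number, the direction must be reversed. Since 4 < 6, we should get -4 > -6, i.e., -4 > -6.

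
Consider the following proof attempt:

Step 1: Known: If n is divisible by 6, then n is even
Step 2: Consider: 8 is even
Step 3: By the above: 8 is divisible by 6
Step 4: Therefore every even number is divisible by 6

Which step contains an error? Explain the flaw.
Step 3: By the above: 8 is divisible by 6

Step 3 commits the fallacy of affirming the consequent. The known fact 'divisible by 6 → even' does NOT imply 'even → divisible by 6'. That would be the converse, which is false. For example, 8 is even but 8 ÷ 6 = 1.33, which is not an integer.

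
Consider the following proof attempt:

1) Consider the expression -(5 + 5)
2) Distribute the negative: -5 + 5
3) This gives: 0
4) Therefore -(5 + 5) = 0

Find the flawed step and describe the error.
Step 2: Distribute the negative: -5 + 5

Step 2 incorrectly distributes the negative sign. The correct distribution is -(5 + 5) = -5 - 5 = -10. The negative must be applied to both terms, not just the first. The error treats -(5 + 5) as -5 + 5, which equals 0 instead of -10.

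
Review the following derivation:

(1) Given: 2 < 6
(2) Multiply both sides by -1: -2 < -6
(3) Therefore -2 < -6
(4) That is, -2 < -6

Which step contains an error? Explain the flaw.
Step 2: Multiply both sides by -1: -2 < -6

Step 2 multiplies both sides by -1 but fails to reverse the inequality sign. When multiplying (or dividing) an inequality by a negative number, the direction must be reversed. Since 2 < 6, we should get -2 > -6, i.e., -2 > -6.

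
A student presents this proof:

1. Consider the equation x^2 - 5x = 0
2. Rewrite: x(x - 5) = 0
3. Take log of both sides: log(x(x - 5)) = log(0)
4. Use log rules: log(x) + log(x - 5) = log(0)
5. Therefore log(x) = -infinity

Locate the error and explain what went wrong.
Step 3: Take log of both sides: log(x(x - 5)) = log(0)

Step 3 takes the logarithm of both sides, resulting in log(0) on the right side. The logarithm is only defined for positive numbers; log(0) is undefined (approaches negative infinity). This operation is invalid.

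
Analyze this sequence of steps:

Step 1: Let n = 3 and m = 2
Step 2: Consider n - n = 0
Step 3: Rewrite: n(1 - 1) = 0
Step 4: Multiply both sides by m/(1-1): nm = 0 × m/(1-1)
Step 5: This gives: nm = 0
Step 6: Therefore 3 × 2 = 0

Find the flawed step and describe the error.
Step 4: Multiply both sides by m/(1-1): nm = 0 × m/(1-1)

Step 4 multiplies both sides by m/(1-1). However, 1-1 = 0, so this is multiplication by m/0, which is undefined. We cannot multiply by an undefined expression.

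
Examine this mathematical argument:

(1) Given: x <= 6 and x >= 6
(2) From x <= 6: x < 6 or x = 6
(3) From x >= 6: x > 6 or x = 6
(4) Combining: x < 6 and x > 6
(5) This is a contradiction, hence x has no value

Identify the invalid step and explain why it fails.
Step 4: Combining: x < 6 and x > 6

Step 4 incorrectly combines the conditions. From x <= 6 and x >= 6, the intersection is x = 6. The error treats the 'or' cases as 'and' requirements. The correct conclusion is that x = 6 is the unique solution, not that no solution exists.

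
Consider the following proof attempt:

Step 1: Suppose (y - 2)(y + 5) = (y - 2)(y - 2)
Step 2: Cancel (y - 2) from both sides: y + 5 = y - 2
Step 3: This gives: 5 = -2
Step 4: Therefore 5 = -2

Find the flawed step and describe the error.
Step 2: Cancel (y - 2) from both sides: y + 5 = y - 2

Step 2 cancels (y - 2) from both sides. This is only valid if (y - 2) ≠ 0, i.e., y ≠ 2. When y = 2, both sides equal zero regardless of the other factors. The correct approach requires considering y = 2 as a separate case.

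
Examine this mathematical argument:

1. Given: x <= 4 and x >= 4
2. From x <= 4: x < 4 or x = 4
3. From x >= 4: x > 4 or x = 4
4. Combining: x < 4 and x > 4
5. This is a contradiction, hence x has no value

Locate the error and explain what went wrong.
Step 4: Combining: x < 4 and x > 4

Step 4 incorrectly combines the conditions. From x <= 4 and x >= 4, the intersection is x = 4. The error treats the 'or' cases as 'and' requirements. The correct conclusion is that x = 4 is the unique solution, not that no solution exists.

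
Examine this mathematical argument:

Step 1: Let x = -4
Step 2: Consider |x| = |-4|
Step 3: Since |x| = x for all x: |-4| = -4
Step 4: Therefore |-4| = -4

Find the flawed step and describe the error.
Step 3: Since |x| = x for all x: |-4| = -4

Step 3 incorrectly states that |x| = x for all x. The correct definition is |x| = x when x >= 0, and |x| = -x when x < 0. Since -4 < 0, we have |-4| = -(-4) = 4, not -4.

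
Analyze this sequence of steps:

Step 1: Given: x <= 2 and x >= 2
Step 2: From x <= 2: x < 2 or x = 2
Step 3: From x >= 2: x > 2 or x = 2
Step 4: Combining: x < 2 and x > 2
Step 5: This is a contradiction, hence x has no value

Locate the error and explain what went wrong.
Step 4: Combining: x < 2 and x > 2

Step 4 incorrectly combines the conditions. From x <= 2 and x >= 2, the intersection is x = 2. The error treats the 'or' cases as 'and' requirements. The correct conclusion is that x = 2 is the unique solution, not that no solution exists.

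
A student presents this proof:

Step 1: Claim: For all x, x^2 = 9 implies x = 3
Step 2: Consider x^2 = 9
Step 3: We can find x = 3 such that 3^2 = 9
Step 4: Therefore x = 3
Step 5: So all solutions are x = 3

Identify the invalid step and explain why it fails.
Step 4: Therefore x = 3

Step 4 incorrectly concludes that x = 3 is the only solution. The proof shows that x = 3 is A solution (existence), but does not show it is the ONLY solution (uniqueness). In fact, x = -3 is also a solution since (-3)^2 = 9. Finding one solution doesn't prove there are no others.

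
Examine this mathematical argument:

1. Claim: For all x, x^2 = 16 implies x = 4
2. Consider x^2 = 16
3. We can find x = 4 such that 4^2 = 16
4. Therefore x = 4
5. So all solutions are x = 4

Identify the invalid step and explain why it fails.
Step 4: Therefore x = 4

Step 4 incorrectly concludes that x = 4 is the only solution. The proof shows that x = 4 is A solution (existence), but does not show it is the ONLY solution (uniqueness). In fact, x = -4 is also a solution since (-4)^2 = 16. Finding one solution doesn't prove there are no others.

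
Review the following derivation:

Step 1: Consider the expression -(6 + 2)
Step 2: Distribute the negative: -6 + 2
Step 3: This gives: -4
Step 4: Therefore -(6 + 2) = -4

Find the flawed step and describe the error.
Step 2: Distribute the negative: -6 + 2

Step 2 incorrectly distributes the negative sign. The correct distribution is -(6 + 2) = -6 - 2 = -8. The negative must be applied to both terms, not just the first. The error treats -(6 + 2) as -6 + 2, which equals -4 instead of -8.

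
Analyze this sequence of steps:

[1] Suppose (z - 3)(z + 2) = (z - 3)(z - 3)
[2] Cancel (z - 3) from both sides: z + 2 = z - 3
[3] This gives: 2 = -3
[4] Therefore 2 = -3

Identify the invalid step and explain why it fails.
Step 2: Cancel (z - 3) from both sides: z + 2 = z - 3

Step 2 cancels (z - 3) from both sides. This is only valid if (z - 3) ≠ 0, i.e., z ≠ 3. When z = 3, both sides equal zero regardless of the other factors. The correct approach requires considering z = 3 as a separate case.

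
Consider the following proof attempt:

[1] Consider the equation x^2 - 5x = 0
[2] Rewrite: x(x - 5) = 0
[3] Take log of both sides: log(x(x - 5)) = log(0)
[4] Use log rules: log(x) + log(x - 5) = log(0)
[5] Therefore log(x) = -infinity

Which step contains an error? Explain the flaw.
Step 3: Take log of both sides: log(x(x - 5)) = log(0)

Step 3 takes the logarithm of both sides, resulting in log(0) on the right side. The logarithm is only defined for positive numbers; log(0) is undefined (approaches negative infinity). This operation is invalid.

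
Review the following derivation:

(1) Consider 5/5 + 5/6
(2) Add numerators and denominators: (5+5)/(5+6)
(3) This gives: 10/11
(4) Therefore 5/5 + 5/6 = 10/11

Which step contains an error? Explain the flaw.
Step 2: Add numerators and denominators: (5+5)/(5+6)

Step 2 incorrectly adds fractions by separately adding numerators and denominators. This is wrong. The correct method requires a common denominator: 5/5 + 5/6 = (5×6 + 5×5)/(5×6) = 55/30 = 11/6. The method used gives 10/11, which is different.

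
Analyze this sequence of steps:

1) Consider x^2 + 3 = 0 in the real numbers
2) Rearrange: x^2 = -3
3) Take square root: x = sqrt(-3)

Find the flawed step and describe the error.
Step 3: Take square root: x = sqrt(-3)

Step 3 takes the square root of -3, which is negative. In the real number system, the square root of a negative number is undefined. The equation x^2 + 3 = 0 has no real solutions. Square roots of negative numbers only exist in the complex numbers.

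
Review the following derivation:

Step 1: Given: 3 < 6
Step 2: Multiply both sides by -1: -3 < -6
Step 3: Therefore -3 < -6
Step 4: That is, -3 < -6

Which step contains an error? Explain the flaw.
Step 2: Multiply both sides by -1: -3 < -6

Step 2 multiplies both sides by -1 but fails to reverse the inequality sign. When multiplying (or dividing) an inequality by a negative number, the direction must be reversed. Since 3 < 6, we should get -3 > -6, i.e., -3 > -6.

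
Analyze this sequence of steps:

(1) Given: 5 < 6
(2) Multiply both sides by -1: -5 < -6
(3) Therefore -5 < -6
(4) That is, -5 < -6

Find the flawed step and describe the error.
Step 2: Multiply both sides by -1: -5 < -6

Step 2 multiplies both sides by -1 but fails to reverse the inequality sign. When multiplying (or dividing) an inequality by a negative number, the direction must be reversed. Since 5 < 6, we should get -5 > -6, i.e., -5 > -6.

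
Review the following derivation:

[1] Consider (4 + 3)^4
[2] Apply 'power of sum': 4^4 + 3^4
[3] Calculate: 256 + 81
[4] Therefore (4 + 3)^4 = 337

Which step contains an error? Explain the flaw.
Step 2: Apply 'power of sum': 4^4 + 3^4

Step 2 incorrectly applies a non-existent rule '(a+b)^n = a^n + b^n'. This is false in general. The correct expansion uses the binomial theorem. The actual value is (4 + 3)^4 = 7^4 = 2401, not 337.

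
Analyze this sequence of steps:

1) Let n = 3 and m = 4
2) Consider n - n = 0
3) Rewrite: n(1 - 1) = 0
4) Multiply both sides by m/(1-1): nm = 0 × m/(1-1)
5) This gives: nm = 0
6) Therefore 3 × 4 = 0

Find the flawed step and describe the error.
Step 4: Multiply both sides by m/(1-1): nm = 0 × m/(1-1)

Step 4 multiplies both sides by m/(1-1). However, 1-1 = 0, so this is multiplication by m/0, which is undefined. We cannot multiply by an undefined expression.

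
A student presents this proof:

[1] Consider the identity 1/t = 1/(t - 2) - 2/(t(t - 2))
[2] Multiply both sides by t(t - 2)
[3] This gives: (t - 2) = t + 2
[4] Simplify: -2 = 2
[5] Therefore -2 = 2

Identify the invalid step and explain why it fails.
Step 3: This gives: (t - 2) = t + 2

Step 3 makes a sign error when clearing denominators. Multiplying -2/(t(t - 2)) by t(t - 2) gives -2, not +2. The correct result is (t - 2) = t - 2, which is trivially true, not (t - 2) = t + 2. (Step 1 is a valid identity: 1/(t - 2) - 2/(t(t - 2)) = (t - 2)/(t(t - 2)) = 1/t.)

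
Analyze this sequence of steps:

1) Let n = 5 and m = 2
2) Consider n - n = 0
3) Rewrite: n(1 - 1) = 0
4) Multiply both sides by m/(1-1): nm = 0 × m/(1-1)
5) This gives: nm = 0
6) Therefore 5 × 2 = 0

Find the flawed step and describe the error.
Step 4: Multiply both sides by m/(1-1): nm = 0 × m/(1-1)

Step 4 multiplies both sides by m/(1-1). However, 1-1 = 0, so this is multiplication by m/0, which is undefined. We cannot multiply by an undefined expression.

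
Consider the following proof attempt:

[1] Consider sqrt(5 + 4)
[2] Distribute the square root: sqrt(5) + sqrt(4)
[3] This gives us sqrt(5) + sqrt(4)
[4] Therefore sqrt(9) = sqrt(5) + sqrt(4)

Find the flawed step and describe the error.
Step 2: Distribute the square root: sqrt(5) + sqrt(4)

Step 2 incorrectly 'distributes' the square root over addition. The square root function does not distribute: sqrt(a + b) ≠ sqrt(a) + sqrt(b). In fact, sqrt(5 + 4) = sqrt(9) ≈ 3.0000, while sqrt(5) + sqrt(4) ≈ 4.2361.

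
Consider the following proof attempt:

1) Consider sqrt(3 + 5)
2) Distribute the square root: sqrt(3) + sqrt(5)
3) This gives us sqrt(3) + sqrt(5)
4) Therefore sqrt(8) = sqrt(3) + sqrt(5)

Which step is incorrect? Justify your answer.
Step 2: Distribute the square root: sqrt(3) + sqrt(5)

Step 2 incorrectly 'distributes' the square root over addition. The square root function does not distribute: sqrt(a + b) ≠ sqrt(a) + sqrt(b). In fact, sqrt(3 + 5) = sqrt(8) ≈ 2.8284, while sqrt(3) + sqrt(5) ≈ 3.9681.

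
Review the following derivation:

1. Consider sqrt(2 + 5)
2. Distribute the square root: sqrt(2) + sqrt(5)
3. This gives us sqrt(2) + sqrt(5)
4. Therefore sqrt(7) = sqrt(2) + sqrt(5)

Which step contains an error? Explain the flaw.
Step 2: Distribute the square root: sqrt(2) + sqrt(5)

Step 2 incorrectly 'distributes' the square root over addition. The square root function does not distribute: sqrt(a + b) ≠ sqrt(a) + sqrt(b). In fact, sqrt(2 + 5) = sqrt(7) ≈ 2.6458, while sqrt(2) + sqrt(5) ≈ 3.6503.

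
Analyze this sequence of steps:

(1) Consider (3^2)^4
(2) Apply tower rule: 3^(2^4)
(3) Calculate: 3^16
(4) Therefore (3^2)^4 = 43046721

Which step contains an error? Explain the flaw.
Step 2: Apply tower rule: 3^(2^4)

Step 2 incorrectly states that (a^b)^c = a^(b^c). The correct rule is (a^b)^c = a^(b×c). The actual value is (3^2)^4 = 3^8 = 6561, not 3^16 = 43046721.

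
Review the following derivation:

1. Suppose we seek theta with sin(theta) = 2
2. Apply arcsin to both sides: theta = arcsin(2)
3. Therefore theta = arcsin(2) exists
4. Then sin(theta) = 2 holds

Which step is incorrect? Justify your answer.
Step 2: Apply arcsin to both sides: theta = arcsin(2)

Step 2 applies arcsin to 2. However, arcsin(x) is only defined for x in [-1, 1] because sin(theta) can only produce values in that range. Since |2| > 1, arcsin(2) is undefined. There is no angle whose sine equals 2.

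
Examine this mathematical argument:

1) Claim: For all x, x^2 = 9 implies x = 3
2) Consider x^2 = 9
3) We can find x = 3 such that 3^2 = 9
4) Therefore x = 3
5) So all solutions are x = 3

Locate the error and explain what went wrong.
Step 4: Therefore x = 3

Step 4 incorrectly concludes that x = 3 is the only solution. The proof shows that x = 3 is A solution (existence), but does not show it is the ONLY solution (uniqueness). In fact, x = -3 is also a solution since (-3)^2 = 9. Finding one solution doesn't prove there are no others.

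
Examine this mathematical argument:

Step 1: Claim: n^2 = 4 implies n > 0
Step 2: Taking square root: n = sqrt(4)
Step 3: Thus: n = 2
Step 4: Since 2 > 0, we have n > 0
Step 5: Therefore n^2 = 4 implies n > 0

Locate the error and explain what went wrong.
Step 2: Taking square root: n = sqrt(4)

Step 2 takes the square root and assumes the positive root only. The equation n^2 = 4 actually has two solutions: n = 2 and n = -2. The proof silently assumes n > 0 without justification, then uses this assumption to conclude n > 0, which is circular. The counterexample n = -2 shows the claim is false.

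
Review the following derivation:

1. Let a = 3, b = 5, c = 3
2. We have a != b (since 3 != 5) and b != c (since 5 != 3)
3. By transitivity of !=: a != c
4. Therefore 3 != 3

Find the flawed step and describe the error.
Step 3: By transitivity of !=: a != c

Step 3 incorrectly applies transitivity to the '!=' relation. Transitivity states: if a R b and b R c, then a R c. However, '!=' is not transitive. Counterexample: 3 != 5 and 5 != 3, but 3 = 3 (both equal 3). Transitivity holds for relations like <, <=, =, but not for !=.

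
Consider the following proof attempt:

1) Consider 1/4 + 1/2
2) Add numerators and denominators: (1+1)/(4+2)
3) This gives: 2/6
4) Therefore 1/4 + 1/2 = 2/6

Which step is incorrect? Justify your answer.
Step 2: Add numerators and denominators: (1+1)/(4+2)

Step 2 incorrectly adds fractions by separately adding numerators and denominators. This is wrong. The correct method requires a common denominator: 1/4 + 1/2 = (1×2 + 1×4)/(4×2) = 6/8 = 3/4. The method used gives 2/6, which is different.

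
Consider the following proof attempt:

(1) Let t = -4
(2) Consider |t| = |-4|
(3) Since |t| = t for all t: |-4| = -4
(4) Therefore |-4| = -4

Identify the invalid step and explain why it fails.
Step 3: Since |t| = t for all t: |-4| = -4

Step 3 incorrectly states that |t| = t for all t. The correct definition is |t| = t when t >= 0, and |t| = -t when t < 0. Since -4 < 0, we have |-4| = -(-4) = 4, not -4.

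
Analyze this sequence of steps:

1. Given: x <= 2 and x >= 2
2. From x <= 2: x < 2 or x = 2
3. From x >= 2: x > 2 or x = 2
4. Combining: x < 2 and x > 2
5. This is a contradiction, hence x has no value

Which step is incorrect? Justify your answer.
Step 4: Combining: x < 2 and x > 2

Step 4 incorrectly combines the conditions. From x <= 2 and x >= 2, the intersection is x = 2. The error treats the 'or' cases as 'and' requirements. The correct conclusion is that x = 2 is the unique solution, not that no solution exists.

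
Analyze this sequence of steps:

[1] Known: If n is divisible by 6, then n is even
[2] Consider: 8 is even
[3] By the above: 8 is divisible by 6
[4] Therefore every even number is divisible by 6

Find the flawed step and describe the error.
Step 3: By the above: 8 is divisible by 6

Step 3 commits the fallacy of affirming the consequent. The known fact 'divisible by 6 → even' does NOT imply 'even → divisible by 6'. That would be the converse, which is false. For example, 8 is even but 8 ÷ 6 = 1.33, which is not an integer.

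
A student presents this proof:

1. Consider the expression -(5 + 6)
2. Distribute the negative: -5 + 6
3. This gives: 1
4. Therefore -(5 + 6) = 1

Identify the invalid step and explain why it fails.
Step 2: Distribute the negative: -5 + 6

Step 2 incorrectly distributes the negative sign. The correct distribution is -(5 + 6) = -5 - 6 = -11. The negative must be applied to both terms, not just the first. The error treats -(5 + 6) as -5 + 6, which equals 1 instead of -11.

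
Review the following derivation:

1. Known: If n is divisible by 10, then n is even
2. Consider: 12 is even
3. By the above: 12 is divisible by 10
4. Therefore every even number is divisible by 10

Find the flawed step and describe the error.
Step 3: By the above: 12 is divisible by 10

Step 3 commits the fallacy of affirming the consequent. The known fact 'divisible by 10 → even' does NOT imply 'even → divisible by 10'. That would be the converse, which is false. For example, 12 is even but 12 ÷ 10 = 1.20, which is not an integer.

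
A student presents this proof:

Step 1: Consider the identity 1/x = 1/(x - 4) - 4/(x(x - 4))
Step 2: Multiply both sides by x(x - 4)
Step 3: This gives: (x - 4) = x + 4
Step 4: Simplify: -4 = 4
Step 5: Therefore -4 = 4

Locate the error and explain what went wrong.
Step 3: This gives: (x - 4) = x + 4

Step 3 makes a sign error when clearing denominators. Multiplying -4/(x(x - 4)) by x(x - 4) gives -4, not +4. The correct result is (x - 4) = x - 4, which is trivially true, not (x - 4) = x + 4. (Step 1 is a valid identity: 1/(x - 4) - 4/(x(x - 4)) = (x - 4)/(x(x - 4)) = 1/x.)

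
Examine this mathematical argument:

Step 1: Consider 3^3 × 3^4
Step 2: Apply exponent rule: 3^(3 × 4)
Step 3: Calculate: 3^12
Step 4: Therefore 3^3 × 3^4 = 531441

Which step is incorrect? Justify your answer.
Step 2: Apply exponent rule: 3^(3 × 4)

Step 2 incorrectly states that a^b × a^c = a^(b×c). The correct rule is a^b × a^c = a^(b+c). The actual value is 3^3 × 3^4 = 3^7 = 2187, not 3^12 = 531441.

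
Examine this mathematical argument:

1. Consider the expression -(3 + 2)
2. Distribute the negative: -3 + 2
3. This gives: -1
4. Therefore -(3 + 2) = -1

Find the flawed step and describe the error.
Step 2: Distribute the negative: -3 + 2

Step 2 incorrectly distributes the negative sign. The correct distribution is -(3 + 2) = -3 - 2 = -5. The negative must be applied to both terms, not just the first. The error treats -(3 + 2) as -3 + 2, which equals -1 instead of -5.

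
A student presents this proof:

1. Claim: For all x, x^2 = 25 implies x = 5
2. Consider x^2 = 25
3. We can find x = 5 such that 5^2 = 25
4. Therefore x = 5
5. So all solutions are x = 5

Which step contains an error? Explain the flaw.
Step 4: Therefore x = 5

Step 4 incorrectly concludes that x = 5 is the only solution. The proof shows that x = 5 is A solution (existence), but does not show it is the ONLY solution (uniqueness). In fact, x = -5 is also a solution since (-5)^2 = 25. Finding one solution doesn't prove there are no others.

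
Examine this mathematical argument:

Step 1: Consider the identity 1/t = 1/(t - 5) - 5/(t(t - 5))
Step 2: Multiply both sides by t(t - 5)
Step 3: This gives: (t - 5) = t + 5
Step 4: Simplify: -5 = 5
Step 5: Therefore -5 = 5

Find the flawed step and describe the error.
Step 3: This gives: (t - 5) = t + 5

Step 3 makes a sign error when clearing denominators. Multiplying -5/(t(t - 5)) by t(t - 5) gives -5, not +5. The correct result is (t - 5) = t - 5, which is trivially true, not (t - 5) = t + 5. (Step 1 is a valid identity: 1/(t - 5) - 5/(t(t - 5)) = (t - 5)/(t(t - 5)) = 1/t.)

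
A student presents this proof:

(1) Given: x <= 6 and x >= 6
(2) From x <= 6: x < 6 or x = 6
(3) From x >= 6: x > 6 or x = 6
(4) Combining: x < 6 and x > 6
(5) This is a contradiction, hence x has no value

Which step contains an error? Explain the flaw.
Step 4: Combining: x < 6 and x > 6

Step 4 incorrectly combines the conditions. From x <= 6 and x >= 6, the intersection is x = 6. The error treats the 'or' cases as 'and' requirements. The correct conclusion is that x = 6 is the unique solution, not that no solution exists.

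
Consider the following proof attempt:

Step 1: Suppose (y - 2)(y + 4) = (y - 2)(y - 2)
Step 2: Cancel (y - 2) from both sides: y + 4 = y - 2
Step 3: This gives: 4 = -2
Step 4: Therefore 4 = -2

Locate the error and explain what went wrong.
Step 2: Cancel (y - 2) from both sides: y + 4 = y - 2

Step 2 cancels (y - 2) from both sides. This is only valid if (y - 2) ≠ 0, i.e., y ≠ 2. When y = 2, both sides equal zero regardless of the other factors. The correct approach requires considering y = 2 as a separate case.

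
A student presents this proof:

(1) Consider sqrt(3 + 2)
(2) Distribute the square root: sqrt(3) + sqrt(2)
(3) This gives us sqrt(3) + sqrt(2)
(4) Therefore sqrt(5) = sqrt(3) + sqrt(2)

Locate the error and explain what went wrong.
Step 2: Distribute the square root: sqrt(3) + sqrt(2)

Step 2 incorrectly 'distributes' the square root over addition. The square root function does not distribute: sqrt(a + b) ≠ sqrt(a) + sqrt(b). In fact, sqrt(3 + 2) = sqrt(5) ≈ 2.2361, while sqrt(3) + sqrt(2) ≈ 3.1463.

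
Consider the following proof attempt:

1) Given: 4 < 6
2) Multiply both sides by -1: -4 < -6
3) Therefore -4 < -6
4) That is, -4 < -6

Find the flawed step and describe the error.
Step 2: Multiply both sides by -1: -4 < -6

Step 2 multiplies both sides by -1 but fails to reverse the inequality sign. When multiplying (or dividing) an inequality by a negative number, the direction must be reversed. Since 4 < 6, we should get -4 > -6, i.e., -4 > -6.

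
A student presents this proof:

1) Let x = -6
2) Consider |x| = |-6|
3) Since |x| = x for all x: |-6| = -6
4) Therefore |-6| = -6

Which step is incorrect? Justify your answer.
Step 3: Since |x| = x for all x: |-6| = -6

Step 3 incorrectly states that |x| = x for all x. The correct definition is |x| = x when x >= 0, and |x| = -x when x < 0. Since -6 < 0, we have |-6| = -(-6) = 6, not -6.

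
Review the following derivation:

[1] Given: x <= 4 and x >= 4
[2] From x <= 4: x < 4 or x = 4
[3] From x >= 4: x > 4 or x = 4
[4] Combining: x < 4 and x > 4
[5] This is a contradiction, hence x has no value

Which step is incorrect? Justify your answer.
Step 4: Combining: x < 4 and x > 4

Step 4 incorrectly combines the conditions. From x <= 4 and x >= 4, the intersection is x = 4. The error treats the 'or' cases as 'and' requirements. The correct conclusion is that x = 4 is the unique solution, not that no solution exists.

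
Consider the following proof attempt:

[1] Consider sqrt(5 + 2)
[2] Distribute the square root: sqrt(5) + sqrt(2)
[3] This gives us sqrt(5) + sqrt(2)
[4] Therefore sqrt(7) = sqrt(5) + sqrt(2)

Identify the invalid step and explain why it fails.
Step 2: Distribute the square root: sqrt(5) + sqrt(2)

Step 2 incorrectly 'distributes' the square root over addition. The square root function does not distribute: sqrt(a + b) ≠ sqrt(a) + sqrt(b). In fact, sqrt(5 + 2) = sqrt(7) ≈ 2.6458, while sqrt(5) + sqrt(2) ≈ 3.6503.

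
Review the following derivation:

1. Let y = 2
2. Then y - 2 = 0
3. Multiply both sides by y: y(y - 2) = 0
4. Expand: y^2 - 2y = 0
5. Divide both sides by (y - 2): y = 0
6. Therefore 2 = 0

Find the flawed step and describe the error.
Step 5: Divide both sides by (y - 2): y = 0

Step 5 divides both sides by (y - 2). However, since y = 2, we have (y - 2) = 0. Division by zero is undefined, making this step invalid.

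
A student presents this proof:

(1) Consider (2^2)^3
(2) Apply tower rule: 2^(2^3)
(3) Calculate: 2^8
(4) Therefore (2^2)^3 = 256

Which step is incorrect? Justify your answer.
Step 2: Apply tower rule: 2^(2^3)

Step 2 incorrectly states that (a^b)^c = a^(b^c). The correct rule is (a^b)^c = a^(b×c). The actual value is (2^2)^3 = 2^6 = 64, not 2^8 = 256.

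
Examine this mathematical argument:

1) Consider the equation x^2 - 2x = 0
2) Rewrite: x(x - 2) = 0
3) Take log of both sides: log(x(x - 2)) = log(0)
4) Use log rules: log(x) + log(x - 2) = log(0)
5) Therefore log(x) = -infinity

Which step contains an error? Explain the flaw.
Step 3: Take log of both sides: log(x(x - 2)) = log(0)

Step 3 takes the logarithm of both sides, resulting in log(0) on the right side. The logarithm is only defined for positive numbers; log(0) is undefined (approaches negative infinity). This operation is invalid.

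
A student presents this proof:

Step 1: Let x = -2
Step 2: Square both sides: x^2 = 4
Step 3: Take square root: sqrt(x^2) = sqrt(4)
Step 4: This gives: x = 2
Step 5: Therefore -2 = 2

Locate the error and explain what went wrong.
Step 4: This gives: x = 2

Step 4 incorrectly states that sqrt(x^2) = x. The correct identity is sqrt(x^2) = |x|. Since x = -2 < 0, we have sqrt(x^2) = |-2| = 2, not x = -2.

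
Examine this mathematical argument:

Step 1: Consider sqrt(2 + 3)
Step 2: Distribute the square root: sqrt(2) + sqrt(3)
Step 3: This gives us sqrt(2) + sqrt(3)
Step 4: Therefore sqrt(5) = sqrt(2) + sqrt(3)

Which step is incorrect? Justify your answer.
Step 2: Distribute the square root: sqrt(2) + sqrt(3)

Step 2 incorrectly 'distributes' the square root over addition. The square root function does not distribute: sqrt(a + b) ≠ sqrt(a) + sqrt(b). In fact, sqrt(2 + 3) = sqrt(5) ≈ 2.2361, while sqrt(2) + sqrt(3) ≈ 3.1463.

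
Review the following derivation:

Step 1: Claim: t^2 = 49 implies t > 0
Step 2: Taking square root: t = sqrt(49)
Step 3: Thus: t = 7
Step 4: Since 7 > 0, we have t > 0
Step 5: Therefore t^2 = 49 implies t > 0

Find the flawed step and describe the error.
Step 2: Taking square root: t = sqrt(49)

Step 2 takes the square root and assumes the positive root only. The equation t^2 = 49 actually has two solutions: t = 7 and t = -7. The proof silently assumes t > 0 without justification, then uses this assumption to conclude t > 0, which is circular. The counterexample t = -7 shows the claim is false.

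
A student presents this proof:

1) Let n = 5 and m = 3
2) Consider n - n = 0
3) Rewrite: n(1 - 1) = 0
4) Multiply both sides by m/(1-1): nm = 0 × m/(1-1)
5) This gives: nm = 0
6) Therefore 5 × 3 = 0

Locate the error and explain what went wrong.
Step 4: Multiply both sides by m/(1-1): nm = 0 × m/(1-1)

Step 4 multiplies both sides by m/(1-1). However, 1-1 = 0, so this is multiplication by m/0, which is undefined. We cannot multiply by an undefined expression.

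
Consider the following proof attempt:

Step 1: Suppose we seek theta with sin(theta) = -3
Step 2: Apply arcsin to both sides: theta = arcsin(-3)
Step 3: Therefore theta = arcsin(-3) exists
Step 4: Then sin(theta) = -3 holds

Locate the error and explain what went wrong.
Step 2: Apply arcsin to both sides: theta = arcsin(-3)

Step 2 applies arcsin to -3. However, arcsin(x) is only defined for x in [-1, 1] because sin(theta) can only produce values in that range. Since |-3| > 1, arcsin(-3) is undefined. There is no angle whose sine equals -3.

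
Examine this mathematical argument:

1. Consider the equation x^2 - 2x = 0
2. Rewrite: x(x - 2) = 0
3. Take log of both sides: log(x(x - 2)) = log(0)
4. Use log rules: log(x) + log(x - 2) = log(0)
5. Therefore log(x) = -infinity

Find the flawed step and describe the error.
Step 3: Take log of both sides: log(x(x - 2)) = log(0)

Step 3 takes the logarithm of both sides, resulting in log(0) on the right side. The logarithm is only defined for positive numbers; log(0) is undefined (approaches negative infinity). This operation is invalid.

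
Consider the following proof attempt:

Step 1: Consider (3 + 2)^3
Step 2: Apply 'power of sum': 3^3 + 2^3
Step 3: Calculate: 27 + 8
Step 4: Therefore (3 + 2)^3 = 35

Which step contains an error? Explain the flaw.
Step 2: Apply 'power of sum': 3^3 + 2^3

Step 2 incorrectly applies a non-existent rule '(a+b)^n = a^n + b^n'. This is false in general. The correct expansion uses the binomial theorem. The actual value is (3 + 2)^3 = 5^3 = 125, not 35.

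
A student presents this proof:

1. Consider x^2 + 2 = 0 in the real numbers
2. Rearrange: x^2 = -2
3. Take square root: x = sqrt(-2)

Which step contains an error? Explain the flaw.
Step 3: Take square root: x = sqrt(-2)

Step 3 takes the square root of -2, which is negative. In the real number system, the square root of a negative number is undefined. The equation x^2 + 2 = 0 has no real solutions. Square roots of negative numbers only exist in the complex numbers.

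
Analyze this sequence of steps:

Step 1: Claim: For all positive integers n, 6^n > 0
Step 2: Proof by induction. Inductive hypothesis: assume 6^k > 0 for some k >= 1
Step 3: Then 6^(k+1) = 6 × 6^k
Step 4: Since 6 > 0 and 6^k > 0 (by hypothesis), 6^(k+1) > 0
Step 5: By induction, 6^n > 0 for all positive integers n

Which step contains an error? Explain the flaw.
Step 5: By induction, 6^n > 0 for all positive integers n

Step 5 concludes the proof by induction, but no base case was ever established. A valid induction proof requires: (1) a base case proving 6^1 > 0, and (2) an inductive step showing IF 6^k > 0 THEN 6^(k+1) > 0. Steps 2-4 correctly establish the inductive step, but without the base case the conclusion in step 5 does not follow.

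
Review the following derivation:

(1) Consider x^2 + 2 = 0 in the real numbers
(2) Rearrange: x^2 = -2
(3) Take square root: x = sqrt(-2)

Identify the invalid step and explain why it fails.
Step 3: Take square root: x = sqrt(-2)

Step 3 takes the square root of -2, which is negative. In the real number system, the square root of a negative number is undefined. The equation x^2 + 2 = 0 has no real solutions. Square roots of negative numbers only exist in the complex numbers.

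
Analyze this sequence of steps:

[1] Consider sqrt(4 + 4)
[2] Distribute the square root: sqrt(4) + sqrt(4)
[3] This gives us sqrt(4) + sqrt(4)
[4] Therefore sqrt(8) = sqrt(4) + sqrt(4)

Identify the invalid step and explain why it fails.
Step 2: Distribute the square root: sqrt(4) + sqrt(4)

Step 2 incorrectly 'distributes' the square root over addition. The square root function does not distribute: sqrt(a + b) ≠ sqrt(a) + sqrt(b). In fact, sqrt(4 + 4) = sqrt(8) ≈ 2.8284, while sqrt(4) + sqrt(4) ≈ 4.0000.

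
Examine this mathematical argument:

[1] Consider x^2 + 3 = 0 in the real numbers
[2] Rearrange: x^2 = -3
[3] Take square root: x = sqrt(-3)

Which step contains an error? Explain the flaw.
Step 3: Take square root: x = sqrt(-3)

Step 3 takes the square root of -3, which is negative. In the real number system, the square root of a negative number is undefined. The equation x^2 + 3 = 0 has no real solutions. Square roots of negative numbers only exist in the complex numbers.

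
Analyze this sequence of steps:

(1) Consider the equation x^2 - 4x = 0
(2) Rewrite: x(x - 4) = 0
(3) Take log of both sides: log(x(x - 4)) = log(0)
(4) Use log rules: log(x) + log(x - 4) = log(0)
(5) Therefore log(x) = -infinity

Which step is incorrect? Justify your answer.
Step 3: Take log of both sides: log(x(x - 4)) = log(0)

Step 3 takes the logarithm of both sides, resulting in log(0) on the right side. The logarithm is only defined for positive numbers; log(0) is undefined (approaches negative infinity). This operation is invalid.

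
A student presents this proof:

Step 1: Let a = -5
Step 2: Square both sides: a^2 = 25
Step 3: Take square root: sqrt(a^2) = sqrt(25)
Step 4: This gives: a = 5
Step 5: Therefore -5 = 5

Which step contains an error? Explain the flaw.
Step 4: This gives: a = 5

Step 4 incorrectly states that sqrt(a^2) = a. The correct identity is sqrt(a^2) = |a|. Since a = -5 < 0, we have sqrt(a^2) = |-5| = 5, not a = -5.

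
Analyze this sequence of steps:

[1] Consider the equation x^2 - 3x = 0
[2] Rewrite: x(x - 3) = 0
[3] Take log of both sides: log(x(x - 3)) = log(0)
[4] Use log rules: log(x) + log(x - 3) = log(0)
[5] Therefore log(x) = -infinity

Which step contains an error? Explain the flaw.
Step 3: Take log of both sides: log(x(x - 3)) = log(0)

Step 3 takes the logarithm of both sides, resulting in log(0) on the right side. The logarithm is only defined for positive numbers; log(0) is undefined (approaches negative infinity). This operation is invalid.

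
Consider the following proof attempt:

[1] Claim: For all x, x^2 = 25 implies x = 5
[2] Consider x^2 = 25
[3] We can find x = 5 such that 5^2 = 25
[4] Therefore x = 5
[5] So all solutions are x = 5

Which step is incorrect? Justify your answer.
Step 4: Therefore x = 5

Step 4 incorrectly concludes that x = 5 is the only solution. The proof shows that x = 5 is A solution (existence), but does not show it is the ONLY solution (uniqueness). In fact, x = -5 is also a solution since (-5)^2 = 25. Finding one solution doesn't prove there are no others.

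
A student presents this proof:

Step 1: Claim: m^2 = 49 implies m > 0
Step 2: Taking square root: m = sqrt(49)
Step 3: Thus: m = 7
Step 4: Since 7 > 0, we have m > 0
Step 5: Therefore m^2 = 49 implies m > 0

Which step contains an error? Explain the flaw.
Step 2: Taking square root: m = sqrt(49)

Step 2 takes the square root and assumes the positive root only. The equation m^2 = 49 actually has two solutions: m = 7 and m = -7. The proof silently assumes m > 0 without justification, then uses this assumption to conclude m > 0, which is circular. The counterexample m = -7 shows the claim is false.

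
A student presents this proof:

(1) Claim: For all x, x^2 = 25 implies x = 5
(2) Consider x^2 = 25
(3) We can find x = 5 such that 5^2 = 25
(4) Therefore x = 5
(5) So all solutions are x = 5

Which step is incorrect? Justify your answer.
Step 4: Therefore x = 5

Step 4 incorrectly concludes that x = 5 is the only solution. The proof shows that x = 5 is A solution (existence), but does not show it is the ONLY solution (uniqueness). In fact, x = -5 is also a solution since (-5)^2 = 25. Finding one solution doesn't prove there are no others.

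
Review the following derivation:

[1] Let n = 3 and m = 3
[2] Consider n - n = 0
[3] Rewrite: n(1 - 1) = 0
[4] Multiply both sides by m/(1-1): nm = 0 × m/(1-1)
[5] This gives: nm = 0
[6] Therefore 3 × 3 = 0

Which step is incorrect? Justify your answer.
Step 4: Multiply both sides by m/(1-1): nm = 0 × m/(1-1)

Step 4 multiplies both sides by m/(1-1). However, 1-1 = 0, so this is multiplication by m/0, which is undefined. We cannot multiply by an undefined expression.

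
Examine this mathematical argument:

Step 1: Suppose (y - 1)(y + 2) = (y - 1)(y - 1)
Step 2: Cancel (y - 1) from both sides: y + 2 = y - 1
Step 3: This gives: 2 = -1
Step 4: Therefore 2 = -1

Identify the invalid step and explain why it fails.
Step 2: Cancel (y - 1) from both sides: y + 2 = y - 1

Step 2 cancels (y - 1) from both sides. This is only valid if (y - 1) ≠ 0, i.e., y ≠ 1. When y = 1, both sides equal zero regardless of the other factors. The correct approach requires considering y = 1 as a separate case.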